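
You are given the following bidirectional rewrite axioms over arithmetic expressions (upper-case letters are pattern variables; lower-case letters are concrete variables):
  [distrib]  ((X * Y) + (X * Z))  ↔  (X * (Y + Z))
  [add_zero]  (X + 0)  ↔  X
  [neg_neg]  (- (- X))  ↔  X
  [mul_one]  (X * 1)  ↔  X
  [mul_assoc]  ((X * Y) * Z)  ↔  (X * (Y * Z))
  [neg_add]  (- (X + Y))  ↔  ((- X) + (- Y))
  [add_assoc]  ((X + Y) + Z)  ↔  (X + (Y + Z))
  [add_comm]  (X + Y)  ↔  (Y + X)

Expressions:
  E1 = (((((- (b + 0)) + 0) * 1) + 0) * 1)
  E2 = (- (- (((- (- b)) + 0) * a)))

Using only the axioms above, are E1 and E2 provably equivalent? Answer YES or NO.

NO

Every axiom is a valid identity, so a rewrite proof would force E1 and E2 to agree under every assignment.
At a=0, b=1: E1 = -1 but E2 = 0; they differ, so no derivation exists.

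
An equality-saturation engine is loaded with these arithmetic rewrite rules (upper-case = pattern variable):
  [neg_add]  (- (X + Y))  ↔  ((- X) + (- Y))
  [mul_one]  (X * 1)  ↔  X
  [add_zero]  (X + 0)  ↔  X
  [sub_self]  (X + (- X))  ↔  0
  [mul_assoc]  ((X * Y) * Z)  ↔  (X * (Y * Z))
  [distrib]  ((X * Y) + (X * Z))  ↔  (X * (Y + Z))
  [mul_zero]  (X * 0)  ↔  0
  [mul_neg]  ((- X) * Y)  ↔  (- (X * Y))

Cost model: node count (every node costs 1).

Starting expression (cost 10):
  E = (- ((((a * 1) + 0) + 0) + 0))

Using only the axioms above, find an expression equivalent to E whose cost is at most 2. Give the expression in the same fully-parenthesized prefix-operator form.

(- a)   [cost 2]

1. [add_zero →] (((a * 1) + 0) + 0)  →  ((a * 1) + 0);  E = (- (((a * 1) + 0) + 0))
2. [add_zero →] ((a * 1) + 0)  →  (a * 1);  E = (- ((a * 1) + 0))
3. [mul_one →] (a * 1)  →  a;  E = (- (a + 0))
4. [add_zero →] (a + 0)  →  a;  cost 2 ≤ 2, done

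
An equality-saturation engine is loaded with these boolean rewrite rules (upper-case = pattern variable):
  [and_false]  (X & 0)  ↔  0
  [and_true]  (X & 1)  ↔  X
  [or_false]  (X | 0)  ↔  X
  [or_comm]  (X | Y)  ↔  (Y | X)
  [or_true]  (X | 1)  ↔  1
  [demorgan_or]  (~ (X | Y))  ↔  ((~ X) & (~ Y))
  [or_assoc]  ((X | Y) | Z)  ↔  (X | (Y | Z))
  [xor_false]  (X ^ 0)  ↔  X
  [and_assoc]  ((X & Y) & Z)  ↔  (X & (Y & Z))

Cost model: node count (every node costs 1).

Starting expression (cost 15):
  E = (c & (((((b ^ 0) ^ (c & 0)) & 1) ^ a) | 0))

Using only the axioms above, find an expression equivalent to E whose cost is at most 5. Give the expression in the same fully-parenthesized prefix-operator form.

(c & (b ^ a))   [cost 5]

1. [or_false →] (((((b ^ 0) ^ (c & 0)) & 1) ^ a) | 0)  →  ((((b ^ 0) ^ (c & 0)) & 1) ^ a);  E = (c & ((((b ^ 0) ^ (c & 0)) & 1) ^ a))
2. [xor_false →] (b ^ 0)  →  b;  E = (c & (((b ^ (c & 0)) & 1) ^ a))
3. [and_false →] (c & 0)  →  0;  E = (c & (((b ^ 0) & 1) ^ a))
4. [xor_false →] (b ^ 0)  →  b;  E = (c & ((b & 1) ^ a))
5. [and_true →] (b & 1)  →  b;  cost 5 ≤ 5, done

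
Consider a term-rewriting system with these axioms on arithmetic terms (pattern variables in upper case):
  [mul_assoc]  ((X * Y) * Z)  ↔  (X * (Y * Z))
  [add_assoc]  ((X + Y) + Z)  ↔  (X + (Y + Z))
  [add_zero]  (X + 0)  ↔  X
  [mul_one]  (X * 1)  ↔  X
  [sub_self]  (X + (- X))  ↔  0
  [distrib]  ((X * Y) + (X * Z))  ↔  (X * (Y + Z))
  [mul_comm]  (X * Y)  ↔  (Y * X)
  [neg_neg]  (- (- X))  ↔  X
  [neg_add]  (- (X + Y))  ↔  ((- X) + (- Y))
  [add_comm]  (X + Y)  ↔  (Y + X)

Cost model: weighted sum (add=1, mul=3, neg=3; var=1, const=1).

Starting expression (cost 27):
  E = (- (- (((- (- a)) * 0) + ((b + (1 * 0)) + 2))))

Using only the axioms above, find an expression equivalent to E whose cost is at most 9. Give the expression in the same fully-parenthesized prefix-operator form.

step 1: neg_neg (→) rewrites (- (- (((- (- a)) * 0) + ((b + (1 * 0)) + 2)))) into (((- (- a)) * 0) + ((b + (1 * 0)) + 2))
step 2: mul_comm (→) rewrites (1 * 0) into (0 * 1), now (((- (- a)) * 0) + ((b + (0 * 1)) + 2))
step 3: mul_one (→) rewrites (0 * 1) into 0, now (((- (- a)) * 0) + ((b + 0) + 2))
step 4: add_zero (→) rewrites (b + 0) into b, now (((- (- a)) * 0) + (b + 2))
step 5: neg_neg (→) rewrites (- (- a)) into a, reaching cost 9 (bound 9)

((a * 0) + (b + 2))   [cost 9]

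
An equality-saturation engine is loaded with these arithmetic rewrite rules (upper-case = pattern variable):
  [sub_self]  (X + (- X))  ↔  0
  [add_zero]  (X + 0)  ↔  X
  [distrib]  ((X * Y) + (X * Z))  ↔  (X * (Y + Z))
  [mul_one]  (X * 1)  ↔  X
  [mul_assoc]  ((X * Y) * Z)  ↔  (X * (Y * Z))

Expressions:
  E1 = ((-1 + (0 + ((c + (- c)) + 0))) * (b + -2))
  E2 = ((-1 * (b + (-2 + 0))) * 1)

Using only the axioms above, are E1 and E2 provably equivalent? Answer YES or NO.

1. [add_zero →] ((c + (- c)) + 0)  →  (c + (- c));  E1 = ((-1 + (0 + (c + (- c)))) * (b + -2))
2. [sub_self →] (c + (- c))  →  0;  E1 = ((-1 + (0 + 0)) * (b + -2))
3. [add_zero →] (0 + 0)  →  0;  E1 = ((-1 + 0) * (b + -2))
4. [add_zero →] (-1 + 0)  →  -1;  E1 = (-1 * (b + -2))
5. [mul_one ←] (b + -2)  →  ((b + -2) * 1);  E1 = (-1 * ((b + -2) * 1))
6. [mul_assoc ←] (-1 * ((b + -2) * 1))  →  ((-1 * (b + -2)) * 1)
7. [add_zero ←] -2  →  (-2 + 0);  this is E2

YES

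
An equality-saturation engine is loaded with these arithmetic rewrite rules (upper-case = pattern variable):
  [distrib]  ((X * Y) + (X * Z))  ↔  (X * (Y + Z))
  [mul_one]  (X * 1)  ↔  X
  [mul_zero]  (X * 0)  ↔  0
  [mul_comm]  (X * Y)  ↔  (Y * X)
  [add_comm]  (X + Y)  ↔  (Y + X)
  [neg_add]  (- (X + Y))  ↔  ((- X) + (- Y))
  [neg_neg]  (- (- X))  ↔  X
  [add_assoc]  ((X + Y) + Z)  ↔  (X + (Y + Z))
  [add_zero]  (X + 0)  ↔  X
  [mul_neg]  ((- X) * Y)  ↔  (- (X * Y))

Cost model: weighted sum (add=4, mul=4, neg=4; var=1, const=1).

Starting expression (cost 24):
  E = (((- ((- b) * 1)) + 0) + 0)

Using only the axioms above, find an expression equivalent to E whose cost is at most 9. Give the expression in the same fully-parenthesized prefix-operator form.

1. [add_zero →] ((- ((- b) * 1)) + 0)  →  (- ((- b) * 1));  E = ((- ((- b) * 1)) + 0)
2. [mul_one →] ((- b) * 1)  →  (- b);  E = ((- (- b)) + 0)
3. [add_zero →] ((- (- b)) + 0)  →  (- (- b));  cost 9 ≤ 9, done

(- (- b))   [cost 9]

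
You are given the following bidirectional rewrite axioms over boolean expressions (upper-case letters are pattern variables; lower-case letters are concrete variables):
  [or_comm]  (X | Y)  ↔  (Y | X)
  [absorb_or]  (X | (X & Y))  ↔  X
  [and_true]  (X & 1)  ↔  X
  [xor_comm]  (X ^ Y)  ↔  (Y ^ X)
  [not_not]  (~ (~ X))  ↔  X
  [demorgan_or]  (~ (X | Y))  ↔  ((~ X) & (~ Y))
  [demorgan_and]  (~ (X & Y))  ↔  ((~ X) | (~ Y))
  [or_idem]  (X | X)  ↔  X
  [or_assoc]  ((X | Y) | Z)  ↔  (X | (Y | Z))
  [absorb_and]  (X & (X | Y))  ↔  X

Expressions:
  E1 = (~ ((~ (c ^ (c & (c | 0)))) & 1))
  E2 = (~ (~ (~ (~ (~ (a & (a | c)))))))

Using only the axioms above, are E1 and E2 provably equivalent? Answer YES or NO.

All listed rules preserve value, hence provable equivalence implies equal values everywhere; look for a separating assignment.
a=0, c=0 gives E1 ↦ 0, E2 ↦ 1; values differ ⇒ not provably equivalent.

NO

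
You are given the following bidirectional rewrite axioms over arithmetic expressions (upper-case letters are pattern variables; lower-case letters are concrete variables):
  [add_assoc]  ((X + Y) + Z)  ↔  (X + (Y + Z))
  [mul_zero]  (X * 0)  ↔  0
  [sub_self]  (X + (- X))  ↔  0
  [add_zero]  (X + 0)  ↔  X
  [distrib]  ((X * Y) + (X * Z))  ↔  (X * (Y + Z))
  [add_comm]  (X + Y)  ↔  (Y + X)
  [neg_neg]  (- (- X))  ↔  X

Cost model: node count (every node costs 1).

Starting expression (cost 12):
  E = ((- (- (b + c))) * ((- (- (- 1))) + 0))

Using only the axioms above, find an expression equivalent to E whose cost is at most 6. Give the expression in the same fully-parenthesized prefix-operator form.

1. [neg_neg →] (- (- (b + c)))  →  (b + c);  E = ((b + c) * ((- (- (- 1))) + 0))
2. [neg_neg →] (- (- 1))  →  1;  E = ((b + c) * ((- 1) + 0))
3. [add_zero →] ((- 1) + 0)  →  (- 1);  cost 6 ≤ 6, done

((b + c) * (- 1))   [cost 6]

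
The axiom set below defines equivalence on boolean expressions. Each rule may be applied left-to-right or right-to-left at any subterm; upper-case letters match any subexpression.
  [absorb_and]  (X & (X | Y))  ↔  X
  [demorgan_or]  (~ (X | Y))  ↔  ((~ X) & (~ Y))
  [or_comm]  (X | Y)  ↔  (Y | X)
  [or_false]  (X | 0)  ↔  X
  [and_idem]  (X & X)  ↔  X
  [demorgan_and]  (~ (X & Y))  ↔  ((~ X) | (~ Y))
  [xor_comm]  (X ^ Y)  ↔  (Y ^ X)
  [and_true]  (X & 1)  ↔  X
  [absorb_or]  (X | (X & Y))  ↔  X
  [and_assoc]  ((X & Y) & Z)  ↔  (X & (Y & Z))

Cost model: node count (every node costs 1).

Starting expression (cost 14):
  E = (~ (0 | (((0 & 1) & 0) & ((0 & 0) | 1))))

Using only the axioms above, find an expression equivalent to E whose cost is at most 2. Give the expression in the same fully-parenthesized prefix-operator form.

(~ 0)   [cost 2]

step 1: and_true (→) rewrites (0 & 1) into 0, now (~ (0 | ((0 & 0) & ((0 & 0) | 1))))
step 2: absorb_and (→) rewrites ((0 & 0) & ((0 & 0) | 1)) into (0 & 0), now (~ (0 | (0 & 0)))
step 3: absorb_or (→) rewrites (0 | (0 & 0)) into 0, reaching cost 2 (bound 2)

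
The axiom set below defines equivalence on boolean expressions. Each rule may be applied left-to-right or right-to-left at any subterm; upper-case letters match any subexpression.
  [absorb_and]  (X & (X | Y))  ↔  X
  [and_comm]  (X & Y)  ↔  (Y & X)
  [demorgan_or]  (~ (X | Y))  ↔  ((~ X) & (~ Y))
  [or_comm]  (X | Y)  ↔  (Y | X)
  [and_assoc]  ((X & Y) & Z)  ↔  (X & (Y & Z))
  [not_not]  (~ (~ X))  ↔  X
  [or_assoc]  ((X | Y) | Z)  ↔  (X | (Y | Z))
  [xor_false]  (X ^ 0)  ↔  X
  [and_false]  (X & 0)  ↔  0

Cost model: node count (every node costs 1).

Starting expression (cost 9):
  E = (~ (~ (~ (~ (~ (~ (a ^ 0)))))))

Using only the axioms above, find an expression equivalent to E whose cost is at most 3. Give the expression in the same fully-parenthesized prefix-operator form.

(~ (~ a))   [cost 3]

1. [xor_false →] (a ^ 0)  →  a;  E = (~ (~ (~ (~ (~ (~ a))))))
2. [not_not →] (~ (~ a))  →  a;  E = (~ (~ (~ (~ a))))
3. [not_not →] (~ (~ (~ a)))  →  (~ a);  cost 3 ≤ 3, done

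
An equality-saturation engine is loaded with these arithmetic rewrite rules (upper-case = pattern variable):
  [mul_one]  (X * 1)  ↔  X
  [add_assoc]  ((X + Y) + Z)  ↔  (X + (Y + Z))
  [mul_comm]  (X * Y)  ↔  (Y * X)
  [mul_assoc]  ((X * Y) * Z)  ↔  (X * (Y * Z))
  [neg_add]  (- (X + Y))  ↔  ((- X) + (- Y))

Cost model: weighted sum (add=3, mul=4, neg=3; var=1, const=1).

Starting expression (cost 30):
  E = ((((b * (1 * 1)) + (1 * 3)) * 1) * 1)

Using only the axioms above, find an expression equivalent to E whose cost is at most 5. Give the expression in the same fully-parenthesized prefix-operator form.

(1) ((((b * (1 * 1)) + (1 * 3)) * 1) * 1)  =[mul_one →]=  (((b * (1 * 1)) + (1 * 3)) * 1)
(2) (1 * 3)  =[mul_comm →]=  (3 * 1)    ⊢ (((b * (1 * 1)) + (3 * 1)) * 1)
(3) (3 * 1)  =[mul_one →]=  3    ⊢ (((b * (1 * 1)) + 3) * 1)
(4) (1 * 1)  =[mul_one →]=  1    ⊢ (((b * 1) + 3) * 1)
(5) (((b * 1) + 3) * 1)  =[mul_one →]=  ((b * 1) + 3)
(6) (b * 1)  =[mul_one →]=  b    ⊢ cost 5, within 5

(b + 3)   [cost 5]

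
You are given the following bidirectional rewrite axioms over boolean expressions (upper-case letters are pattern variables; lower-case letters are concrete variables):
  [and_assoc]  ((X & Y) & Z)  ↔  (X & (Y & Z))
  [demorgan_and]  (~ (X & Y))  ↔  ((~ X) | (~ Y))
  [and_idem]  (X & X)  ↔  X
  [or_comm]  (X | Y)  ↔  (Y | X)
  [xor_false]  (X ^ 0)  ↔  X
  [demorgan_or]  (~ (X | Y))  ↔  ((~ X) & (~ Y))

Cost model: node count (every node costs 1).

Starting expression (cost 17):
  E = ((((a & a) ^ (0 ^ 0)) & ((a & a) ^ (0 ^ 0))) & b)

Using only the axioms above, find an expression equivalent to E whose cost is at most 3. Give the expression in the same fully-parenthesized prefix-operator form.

(a & b)   [cost 3]

1. [and_idem →] (((a & a) ^ (0 ^ 0)) & ((a & a) ^ (0 ^ 0)))  →  ((a & a) ^ (0 ^ 0));  E = (((a & a) ^ (0 ^ 0)) & b)
2. [xor_false →] (0 ^ 0)  →  0;  E = (((a & a) ^ 0) & b)
3. [and_idem →] (a & a)  →  a;  E = ((a ^ 0) & b)
4. [xor_false →] (a ^ 0)  →  a;  cost 3 ≤ 3, done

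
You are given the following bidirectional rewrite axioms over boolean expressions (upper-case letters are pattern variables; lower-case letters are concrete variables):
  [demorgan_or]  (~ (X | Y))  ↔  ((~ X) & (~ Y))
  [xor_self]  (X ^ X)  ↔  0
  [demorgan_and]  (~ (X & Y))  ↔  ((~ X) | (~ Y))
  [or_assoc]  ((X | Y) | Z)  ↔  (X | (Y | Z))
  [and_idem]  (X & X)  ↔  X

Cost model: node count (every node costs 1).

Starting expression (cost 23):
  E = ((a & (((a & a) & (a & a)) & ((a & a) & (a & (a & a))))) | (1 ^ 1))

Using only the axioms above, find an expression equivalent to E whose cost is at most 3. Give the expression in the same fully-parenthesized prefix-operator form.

step 1: and_idem (→) rewrites (a & a) into a, now ((a & (((a & a) & (a & a)) & ((a & a) & (a & a)))) | (1 ^ 1))
step 2: and_idem (→) rewrites ((a & a) & (a & a)) into (a & a), now ((a & (((a & a) & (a & a)) & (a & a))) | (1 ^ 1))
step 3: and_idem (→) rewrites ((a & a) & (a & a)) into (a & a), now ((a & ((a & a) & (a & a))) | (1 ^ 1))
step 4: and_idem (→) rewrites (a & a) into a, now ((a & ((a & a) & a)) | (1 ^ 1))
step 5: and_idem (→) rewrites (a & a) into a, now ((a & (a & a)) | (1 ^ 1))
step 6: xor_self (→) rewrites (1 ^ 1) into 0, now ((a & (a & a)) | 0)
step 7: and_idem (→) rewrites (a & a) into a, now ((a & a) | 0)
step 8: and_idem (→) rewrites (a & a) into a, reaching cost 3 (bound 3)

(a | 0)   [cost 3]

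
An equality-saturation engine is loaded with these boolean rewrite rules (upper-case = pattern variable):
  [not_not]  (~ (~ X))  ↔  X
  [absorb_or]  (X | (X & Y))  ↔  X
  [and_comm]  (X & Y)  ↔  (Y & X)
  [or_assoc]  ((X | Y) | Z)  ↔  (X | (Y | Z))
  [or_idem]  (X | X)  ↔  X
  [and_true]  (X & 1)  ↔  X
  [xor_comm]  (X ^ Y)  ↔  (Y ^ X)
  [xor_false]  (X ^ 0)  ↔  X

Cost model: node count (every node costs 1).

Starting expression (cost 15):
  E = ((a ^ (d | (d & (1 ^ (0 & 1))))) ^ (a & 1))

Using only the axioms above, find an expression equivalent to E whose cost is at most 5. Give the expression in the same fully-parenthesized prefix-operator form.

((a ^ d) ^ a)   [cost 5]

step 1: and_true (→) rewrites (0 & 1) into 0, now ((a ^ (d | (d & (1 ^ 0)))) ^ (a & 1))
step 2: xor_false (→) rewrites (1 ^ 0) into 1, now ((a ^ (d | (d & 1))) ^ (a & 1))
step 3: absorb_or (→) rewrites (d | (d & 1)) into d, now ((a ^ d) ^ (a & 1))
step 4: and_true (→) rewrites (a & 1) into a, reaching cost 5 (bound 5)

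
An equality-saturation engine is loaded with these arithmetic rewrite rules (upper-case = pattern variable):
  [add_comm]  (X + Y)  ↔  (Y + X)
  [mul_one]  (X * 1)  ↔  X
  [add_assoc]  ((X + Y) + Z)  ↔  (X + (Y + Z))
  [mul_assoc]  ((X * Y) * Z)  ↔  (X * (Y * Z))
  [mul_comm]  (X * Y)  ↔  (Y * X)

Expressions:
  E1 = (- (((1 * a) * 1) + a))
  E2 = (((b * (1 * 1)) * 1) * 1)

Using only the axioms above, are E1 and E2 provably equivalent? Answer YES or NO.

NO

Every axiom is a valid identity, so a rewrite proof would force E1 and E2 to agree under every assignment.
At a=0, b=1: E1 = 0 but E2 = 1; they differ, so no derivation exists.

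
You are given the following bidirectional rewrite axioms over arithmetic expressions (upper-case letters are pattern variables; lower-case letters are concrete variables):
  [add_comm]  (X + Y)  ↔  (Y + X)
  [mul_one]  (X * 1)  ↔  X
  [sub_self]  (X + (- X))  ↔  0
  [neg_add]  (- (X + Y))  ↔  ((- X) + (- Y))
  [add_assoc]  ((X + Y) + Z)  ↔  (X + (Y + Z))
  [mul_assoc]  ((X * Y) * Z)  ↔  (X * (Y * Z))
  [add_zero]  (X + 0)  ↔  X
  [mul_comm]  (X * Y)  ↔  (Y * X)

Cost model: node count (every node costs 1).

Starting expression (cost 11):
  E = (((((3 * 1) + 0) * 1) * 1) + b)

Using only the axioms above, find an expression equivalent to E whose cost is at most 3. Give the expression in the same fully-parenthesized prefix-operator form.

(1) (((3 * 1) + 0) * 1)  =[mul_one →]=  ((3 * 1) + 0)    ⊢ ((((3 * 1) + 0) * 1) + b)
(2) (3 * 1)  =[mul_one →]=  3    ⊢ (((3 + 0) * 1) + b)
(3) ((3 + 0) * 1)  =[mul_one →]=  (3 + 0)    ⊢ ((3 + 0) + b)
(4) (3 + 0)  =[add_zero →]=  3    ⊢ cost 3, within 3

(3 + b)   [cost 3]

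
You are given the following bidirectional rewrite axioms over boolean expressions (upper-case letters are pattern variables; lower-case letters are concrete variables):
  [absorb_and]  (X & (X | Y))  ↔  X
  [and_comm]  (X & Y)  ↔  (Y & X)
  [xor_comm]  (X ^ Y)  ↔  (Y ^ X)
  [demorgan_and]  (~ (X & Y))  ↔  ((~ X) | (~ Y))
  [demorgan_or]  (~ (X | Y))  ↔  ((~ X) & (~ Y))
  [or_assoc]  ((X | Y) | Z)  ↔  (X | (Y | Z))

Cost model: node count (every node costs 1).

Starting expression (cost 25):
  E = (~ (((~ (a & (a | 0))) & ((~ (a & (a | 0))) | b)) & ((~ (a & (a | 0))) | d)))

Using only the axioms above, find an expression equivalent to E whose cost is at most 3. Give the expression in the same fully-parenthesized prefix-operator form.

(~ (~ a))   [cost 3]

step 1: absorb_and (→) rewrites ((~ (a & (a | 0))) & ((~ (a & (a | 0))) | b)) into (~ (a & (a | 0))), now (~ ((~ (a & (a | 0))) & ((~ (a & (a | 0))) | d)))
step 2: absorb_and (→) rewrites ((~ (a & (a | 0))) & ((~ (a & (a | 0))) | d)) into (~ (a & (a | 0))), now (~ (~ (a & (a | 0))))
step 3: absorb_and (→) rewrites (a & (a | 0)) into a, reaching cost 3 (bound 3)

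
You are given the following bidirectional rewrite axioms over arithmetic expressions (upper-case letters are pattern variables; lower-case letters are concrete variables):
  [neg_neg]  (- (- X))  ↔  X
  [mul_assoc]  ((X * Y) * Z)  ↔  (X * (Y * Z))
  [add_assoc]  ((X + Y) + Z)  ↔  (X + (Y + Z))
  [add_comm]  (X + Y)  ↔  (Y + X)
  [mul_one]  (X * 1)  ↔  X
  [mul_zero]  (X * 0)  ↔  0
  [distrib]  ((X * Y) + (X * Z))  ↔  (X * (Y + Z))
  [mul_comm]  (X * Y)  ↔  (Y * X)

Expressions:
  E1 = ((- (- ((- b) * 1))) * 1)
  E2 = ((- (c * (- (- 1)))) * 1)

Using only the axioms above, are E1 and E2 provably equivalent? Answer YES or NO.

NO

Every axiom is a valid identity, so a rewrite proof would force E1 and E2 to agree under every assignment.
At b=0, c=1: E1 = 0 but E2 = -1; they differ, so no derivation exists.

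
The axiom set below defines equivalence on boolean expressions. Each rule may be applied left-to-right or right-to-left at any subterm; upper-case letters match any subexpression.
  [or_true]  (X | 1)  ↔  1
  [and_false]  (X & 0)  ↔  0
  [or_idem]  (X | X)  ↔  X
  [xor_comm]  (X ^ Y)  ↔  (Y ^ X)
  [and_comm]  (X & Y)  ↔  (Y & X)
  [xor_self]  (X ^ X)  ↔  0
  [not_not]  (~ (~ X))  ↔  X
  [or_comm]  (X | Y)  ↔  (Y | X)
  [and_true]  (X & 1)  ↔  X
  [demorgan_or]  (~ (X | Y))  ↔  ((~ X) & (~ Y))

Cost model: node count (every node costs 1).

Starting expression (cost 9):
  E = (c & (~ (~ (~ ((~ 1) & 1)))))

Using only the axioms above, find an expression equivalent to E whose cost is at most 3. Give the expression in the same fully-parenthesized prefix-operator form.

step 1: and_true (→) rewrites ((~ 1) & 1) into (~ 1), now (c & (~ (~ (~ (~ 1)))))
step 2: not_not (→) rewrites (~ (~ 1)) into 1, now (c & (~ (~ 1)))
step 3: not_not (→) rewrites (~ (~ 1)) into 1, reaching cost 3 (bound 3)

(c & 1)   [cost 3]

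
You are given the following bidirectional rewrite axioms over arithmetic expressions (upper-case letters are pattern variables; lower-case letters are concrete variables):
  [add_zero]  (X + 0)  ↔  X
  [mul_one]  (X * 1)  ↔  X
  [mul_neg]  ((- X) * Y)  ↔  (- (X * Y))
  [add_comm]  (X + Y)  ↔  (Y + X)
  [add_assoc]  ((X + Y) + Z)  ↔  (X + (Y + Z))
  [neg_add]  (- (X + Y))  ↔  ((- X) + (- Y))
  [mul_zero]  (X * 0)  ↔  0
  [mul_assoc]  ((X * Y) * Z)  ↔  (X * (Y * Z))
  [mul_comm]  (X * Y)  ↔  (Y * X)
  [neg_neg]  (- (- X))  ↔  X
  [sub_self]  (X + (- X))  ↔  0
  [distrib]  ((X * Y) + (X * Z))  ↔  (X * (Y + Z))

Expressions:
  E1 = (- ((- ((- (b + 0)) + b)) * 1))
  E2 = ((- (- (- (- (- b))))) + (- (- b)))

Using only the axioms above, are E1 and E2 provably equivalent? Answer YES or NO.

YES

1. [mul_one →] ((- ((- (b + 0)) + b)) * 1)  →  (- ((- (b + 0)) + b));  E1 = (- (- ((- (b + 0)) + b)))
2. [neg_neg →] (- (- ((- (b + 0)) + b)))  →  ((- (b + 0)) + b)
3. [add_zero →] (b + 0)  →  b;  E1 = ((- b) + b)
4. [neg_neg ←] b  →  (- (- b));  E1 = ((- (- (- b))) + b)
5. [neg_neg ←] b  →  (- (- b));  E1 = ((- (- (- (- (- b))))) + b)
6. [neg_neg ←] b  →  (- (- b));  this is E2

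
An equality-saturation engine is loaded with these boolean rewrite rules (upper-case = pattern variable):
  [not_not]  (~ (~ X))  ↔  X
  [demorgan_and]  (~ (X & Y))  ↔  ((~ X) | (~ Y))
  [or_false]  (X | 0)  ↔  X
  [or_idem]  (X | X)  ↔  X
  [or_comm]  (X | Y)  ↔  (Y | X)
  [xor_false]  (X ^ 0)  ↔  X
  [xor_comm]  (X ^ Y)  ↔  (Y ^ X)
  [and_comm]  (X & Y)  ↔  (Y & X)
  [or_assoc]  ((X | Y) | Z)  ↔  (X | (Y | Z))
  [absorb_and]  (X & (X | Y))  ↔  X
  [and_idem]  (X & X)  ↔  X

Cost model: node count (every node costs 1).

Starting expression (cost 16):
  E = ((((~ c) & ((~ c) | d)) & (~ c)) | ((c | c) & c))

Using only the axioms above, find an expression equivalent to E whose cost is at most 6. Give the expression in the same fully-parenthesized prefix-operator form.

((~ c) | (c & c))   [cost 6]

step 1: absorb_and (→) rewrites ((~ c) & ((~ c) | d)) into (~ c), now (((~ c) & (~ c)) | ((c | c) & c))
step 2: and_idem (→) rewrites ((~ c) & (~ c)) into (~ c), now ((~ c) | ((c | c) & c))
step 3: or_idem (→) rewrites (c | c) into c, reaching cost 6 (bound 6)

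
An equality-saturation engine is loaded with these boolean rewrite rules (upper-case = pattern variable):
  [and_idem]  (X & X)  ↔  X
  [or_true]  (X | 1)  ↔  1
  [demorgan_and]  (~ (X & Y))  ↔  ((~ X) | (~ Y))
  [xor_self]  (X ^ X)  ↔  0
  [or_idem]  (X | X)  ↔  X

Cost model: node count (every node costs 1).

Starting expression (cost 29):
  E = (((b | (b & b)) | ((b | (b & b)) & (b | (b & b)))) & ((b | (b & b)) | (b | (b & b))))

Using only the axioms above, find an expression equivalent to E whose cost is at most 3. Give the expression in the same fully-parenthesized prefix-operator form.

(b | b)   [cost 3]

1. [and_idem →] ((b | (b & b)) & (b | (b & b)))  →  (b | (b & b));  E = (((b | (b & b)) | (b | (b & b))) & ((b | (b & b)) | (b | (b & b))))
2. [and_idem →] (((b | (b & b)) | (b | (b & b))) & ((b | (b & b)) | (b | (b & b))))  →  ((b | (b & b)) | (b | (b & b)))
3. [or_idem →] ((b | (b & b)) | (b | (b & b)))  →  (b | (b & b))
4. [and_idem →] (b & b)  →  b;  cost 3 ≤ 3, done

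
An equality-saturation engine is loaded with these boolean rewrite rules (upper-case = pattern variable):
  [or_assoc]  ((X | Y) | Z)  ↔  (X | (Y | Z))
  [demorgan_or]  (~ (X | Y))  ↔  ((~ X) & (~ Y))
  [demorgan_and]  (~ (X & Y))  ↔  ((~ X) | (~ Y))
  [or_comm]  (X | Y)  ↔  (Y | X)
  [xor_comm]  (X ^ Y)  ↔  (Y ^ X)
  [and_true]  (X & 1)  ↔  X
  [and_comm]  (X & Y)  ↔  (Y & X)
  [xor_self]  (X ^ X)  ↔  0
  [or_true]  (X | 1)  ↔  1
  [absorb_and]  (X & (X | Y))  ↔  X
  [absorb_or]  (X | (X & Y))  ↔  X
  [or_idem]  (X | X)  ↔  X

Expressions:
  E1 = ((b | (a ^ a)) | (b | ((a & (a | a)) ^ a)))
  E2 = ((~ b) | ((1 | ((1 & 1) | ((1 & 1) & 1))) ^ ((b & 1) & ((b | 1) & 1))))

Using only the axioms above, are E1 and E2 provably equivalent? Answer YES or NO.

The axioms are sound identities: if E1 ↔* E2 then E1 and E2 evaluate identically under any assignment.
Under a=0, b=0: E1 evaluates to 0, E2 to 1. Distinct ⇒ no rewrite sequence connects them.

NO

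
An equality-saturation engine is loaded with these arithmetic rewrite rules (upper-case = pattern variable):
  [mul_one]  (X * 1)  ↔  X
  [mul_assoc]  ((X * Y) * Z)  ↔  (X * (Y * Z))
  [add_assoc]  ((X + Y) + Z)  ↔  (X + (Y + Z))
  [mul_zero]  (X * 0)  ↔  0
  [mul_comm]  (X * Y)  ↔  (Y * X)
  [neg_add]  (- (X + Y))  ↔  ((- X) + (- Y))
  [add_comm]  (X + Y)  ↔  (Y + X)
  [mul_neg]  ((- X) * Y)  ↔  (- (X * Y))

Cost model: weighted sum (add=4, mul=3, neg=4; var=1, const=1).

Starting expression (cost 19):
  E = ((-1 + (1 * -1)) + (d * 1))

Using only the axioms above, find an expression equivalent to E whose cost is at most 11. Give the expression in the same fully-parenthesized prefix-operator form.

1. [mul_comm →] (1 * -1)  →  (-1 * 1);  E = ((-1 + (-1 * 1)) + (d * 1))
2. [mul_one →] (d * 1)  →  d;  E = ((-1 + (-1 * 1)) + d)
3. [mul_one →] (-1 * 1)  →  -1;  cost 11 ≤ 11, done

((-1 + -1) + d)   [cost 11]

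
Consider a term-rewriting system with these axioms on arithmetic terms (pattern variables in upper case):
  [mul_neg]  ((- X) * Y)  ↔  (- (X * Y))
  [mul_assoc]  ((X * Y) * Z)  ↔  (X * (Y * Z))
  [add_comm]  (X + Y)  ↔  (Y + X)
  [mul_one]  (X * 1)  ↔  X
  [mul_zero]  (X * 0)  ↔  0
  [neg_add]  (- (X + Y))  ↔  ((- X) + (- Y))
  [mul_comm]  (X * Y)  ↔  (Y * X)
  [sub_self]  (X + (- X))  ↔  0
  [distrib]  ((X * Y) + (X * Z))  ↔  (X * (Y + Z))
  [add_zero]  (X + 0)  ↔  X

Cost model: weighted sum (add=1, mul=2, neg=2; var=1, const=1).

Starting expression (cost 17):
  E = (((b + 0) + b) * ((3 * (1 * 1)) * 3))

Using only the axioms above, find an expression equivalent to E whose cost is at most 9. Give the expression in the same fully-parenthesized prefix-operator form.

((b + b) * (3 * 3))   [cost 9]

step 1: mul_one (→) rewrites (1 * 1) into 1, now (((b + 0) + b) * ((3 * 1) * 3))
step 2: mul_one (→) rewrites (3 * 1) into 3, now (((b + 0) + b) * (3 * 3))
step 3: add_zero (→) rewrites (b + 0) into b, reaching cost 9 (bound 9)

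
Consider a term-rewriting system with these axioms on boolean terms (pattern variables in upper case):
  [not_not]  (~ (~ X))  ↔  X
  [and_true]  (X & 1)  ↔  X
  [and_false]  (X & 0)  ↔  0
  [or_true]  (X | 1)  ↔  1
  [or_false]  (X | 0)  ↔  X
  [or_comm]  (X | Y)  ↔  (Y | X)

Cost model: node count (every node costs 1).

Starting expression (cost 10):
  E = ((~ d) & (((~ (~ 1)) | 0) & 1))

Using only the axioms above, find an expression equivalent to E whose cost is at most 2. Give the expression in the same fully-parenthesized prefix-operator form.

(~ d)   [cost 2]

step 1: or_false (→) rewrites ((~ (~ 1)) | 0) into (~ (~ 1)), now ((~ d) & ((~ (~ 1)) & 1))
step 2: not_not (→) rewrites (~ (~ 1)) into 1, now ((~ d) & (1 & 1))
step 3: and_true (→) rewrites (1 & 1) into 1, now ((~ d) & 1)
step 4: and_true (→) rewrites ((~ d) & 1) into (~ d), reaching cost 2 (bound 2)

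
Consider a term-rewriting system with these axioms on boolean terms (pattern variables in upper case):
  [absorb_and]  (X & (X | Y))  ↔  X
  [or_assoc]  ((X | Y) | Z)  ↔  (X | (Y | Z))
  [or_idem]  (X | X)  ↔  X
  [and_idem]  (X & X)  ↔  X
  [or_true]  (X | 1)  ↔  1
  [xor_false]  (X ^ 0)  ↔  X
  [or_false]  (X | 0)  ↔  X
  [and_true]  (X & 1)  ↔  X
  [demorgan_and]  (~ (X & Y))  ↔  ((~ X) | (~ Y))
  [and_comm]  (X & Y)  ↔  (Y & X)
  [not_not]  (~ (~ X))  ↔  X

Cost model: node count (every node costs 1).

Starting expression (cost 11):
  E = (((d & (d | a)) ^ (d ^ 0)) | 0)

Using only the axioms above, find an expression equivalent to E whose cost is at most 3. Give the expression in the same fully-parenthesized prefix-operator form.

1. [or_false →] (((d & (d | a)) ^ (d ^ 0)) | 0)  →  ((d & (d | a)) ^ (d ^ 0))
2. [xor_false →] (d ^ 0)  →  d;  E = ((d & (d | a)) ^ d)
3. [absorb_and →] (d & (d | a))  →  d;  cost 3 ≤ 3, done

(d ^ d)   [cost 3]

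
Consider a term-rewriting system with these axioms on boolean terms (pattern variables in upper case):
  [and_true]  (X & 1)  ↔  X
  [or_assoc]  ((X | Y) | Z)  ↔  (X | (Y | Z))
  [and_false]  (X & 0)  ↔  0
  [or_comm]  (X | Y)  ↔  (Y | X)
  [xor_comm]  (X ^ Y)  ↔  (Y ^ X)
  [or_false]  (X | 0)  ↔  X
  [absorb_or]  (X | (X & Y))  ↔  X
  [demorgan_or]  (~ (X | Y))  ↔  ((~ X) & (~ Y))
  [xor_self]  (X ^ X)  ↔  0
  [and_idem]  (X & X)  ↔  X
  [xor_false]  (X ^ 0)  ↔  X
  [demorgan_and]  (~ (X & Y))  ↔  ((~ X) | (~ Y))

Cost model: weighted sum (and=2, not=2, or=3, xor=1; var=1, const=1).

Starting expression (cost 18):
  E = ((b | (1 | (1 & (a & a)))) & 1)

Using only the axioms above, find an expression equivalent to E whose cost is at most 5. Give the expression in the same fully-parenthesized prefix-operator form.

step 1: and_true (→) rewrites ((b | (1 | (1 & (a & a)))) & 1) into (b | (1 | (1 & (a & a))))
step 2: and_idem (→) rewrites (a & a) into a, now (b | (1 | (1 & a)))
step 3: absorb_or (→) rewrites (1 | (1 & a)) into 1, reaching cost 5 (bound 5)

(b | 1)   [cost 5]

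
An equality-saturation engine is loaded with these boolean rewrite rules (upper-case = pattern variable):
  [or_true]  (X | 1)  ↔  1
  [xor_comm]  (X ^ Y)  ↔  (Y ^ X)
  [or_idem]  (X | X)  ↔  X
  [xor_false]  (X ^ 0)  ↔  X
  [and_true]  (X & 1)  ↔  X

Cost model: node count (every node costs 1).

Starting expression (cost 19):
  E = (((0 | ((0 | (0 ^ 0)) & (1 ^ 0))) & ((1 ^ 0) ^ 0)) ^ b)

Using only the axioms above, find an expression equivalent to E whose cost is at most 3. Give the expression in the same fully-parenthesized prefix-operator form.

(0 ^ b)   [cost 3]

1. [xor_false →] (0 ^ 0)  →  0;  E = (((0 | ((0 | 0) & (1 ^ 0))) & ((1 ^ 0) ^ 0)) ^ b)
2. [xor_false →] (1 ^ 0)  →  1;  E = (((0 | ((0 | 0) & 1)) & ((1 ^ 0) ^ 0)) ^ b)
3. [or_idem →] (0 | 0)  →  0;  E = (((0 | (0 & 1)) & ((1 ^ 0) ^ 0)) ^ b)
4. [xor_false →] (1 ^ 0)  →  1;  E = (((0 | (0 & 1)) & (1 ^ 0)) ^ b)
5. [and_true →] (0 & 1)  →  0;  E = (((0 | 0) & (1 ^ 0)) ^ b)
6. [xor_false →] (1 ^ 0)  →  1;  E = (((0 | 0) & 1) ^ b)
7. [and_true →] ((0 | 0) & 1)  →  (0 | 0);  E = ((0 | 0) ^ b)
8. [or_idem →] (0 | 0)  →  0;  cost 3 ≤ 3, done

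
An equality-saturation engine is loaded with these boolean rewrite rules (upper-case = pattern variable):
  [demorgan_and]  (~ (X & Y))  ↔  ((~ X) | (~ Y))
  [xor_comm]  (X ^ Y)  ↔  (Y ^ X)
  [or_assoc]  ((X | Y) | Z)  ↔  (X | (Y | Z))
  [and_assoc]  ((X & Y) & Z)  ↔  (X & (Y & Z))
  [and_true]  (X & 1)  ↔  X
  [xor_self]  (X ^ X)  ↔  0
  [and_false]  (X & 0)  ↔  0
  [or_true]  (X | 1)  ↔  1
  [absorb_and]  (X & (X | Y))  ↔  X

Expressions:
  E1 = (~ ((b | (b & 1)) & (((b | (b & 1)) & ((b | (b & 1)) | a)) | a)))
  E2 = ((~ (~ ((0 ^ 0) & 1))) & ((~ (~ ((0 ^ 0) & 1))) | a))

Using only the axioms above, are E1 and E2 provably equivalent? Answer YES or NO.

Every axiom is a valid identity, so a rewrite proof would force E1 and E2 to agree under every assignment.
At a=0, b=0: E1 = 1 but E2 = 0; they differ, so no derivation exists.

NO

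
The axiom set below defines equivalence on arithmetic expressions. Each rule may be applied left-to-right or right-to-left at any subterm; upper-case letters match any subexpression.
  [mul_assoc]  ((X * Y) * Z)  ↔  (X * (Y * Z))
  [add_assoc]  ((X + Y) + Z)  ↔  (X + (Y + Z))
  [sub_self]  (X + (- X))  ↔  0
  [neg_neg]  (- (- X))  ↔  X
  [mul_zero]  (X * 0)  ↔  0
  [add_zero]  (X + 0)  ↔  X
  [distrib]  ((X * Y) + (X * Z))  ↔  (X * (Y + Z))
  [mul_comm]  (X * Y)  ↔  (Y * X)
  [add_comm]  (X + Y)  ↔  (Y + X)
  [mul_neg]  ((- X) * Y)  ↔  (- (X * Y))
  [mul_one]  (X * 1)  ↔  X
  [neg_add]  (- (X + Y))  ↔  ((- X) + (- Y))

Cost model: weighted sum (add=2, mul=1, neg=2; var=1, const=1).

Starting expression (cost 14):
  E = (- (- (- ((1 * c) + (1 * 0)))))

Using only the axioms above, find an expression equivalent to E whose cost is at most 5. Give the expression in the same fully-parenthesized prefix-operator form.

1. [distrib →] ((1 * c) + (1 * 0))  →  (1 * (c + 0));  E = (- (- (- (1 * (c + 0)))))
2. [add_zero →] (c + 0)  →  c;  E = (- (- (- (1 * c))))
3. [neg_neg →] (- (- (1 * c)))  →  (1 * c);  cost 5 ≤ 5, done

(- (1 * c))   [cost 5]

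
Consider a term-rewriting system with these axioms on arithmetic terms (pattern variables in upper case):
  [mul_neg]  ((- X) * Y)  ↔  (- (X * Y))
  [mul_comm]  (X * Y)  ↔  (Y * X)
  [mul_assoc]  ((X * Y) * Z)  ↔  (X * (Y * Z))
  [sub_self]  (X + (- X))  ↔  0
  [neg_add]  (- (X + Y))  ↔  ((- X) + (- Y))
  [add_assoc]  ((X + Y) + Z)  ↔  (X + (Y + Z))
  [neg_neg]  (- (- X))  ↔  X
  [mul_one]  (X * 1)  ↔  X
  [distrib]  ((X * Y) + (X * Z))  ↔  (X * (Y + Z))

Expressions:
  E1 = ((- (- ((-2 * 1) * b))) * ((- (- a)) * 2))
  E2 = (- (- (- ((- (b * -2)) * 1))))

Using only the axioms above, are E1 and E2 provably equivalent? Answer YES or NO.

NO

Every axiom is a valid identity, so a rewrite proof would force E1 and E2 to agree under every assignment.
At a=0, b=1: E1 = 0 but E2 = -2; they differ, so no derivation exists.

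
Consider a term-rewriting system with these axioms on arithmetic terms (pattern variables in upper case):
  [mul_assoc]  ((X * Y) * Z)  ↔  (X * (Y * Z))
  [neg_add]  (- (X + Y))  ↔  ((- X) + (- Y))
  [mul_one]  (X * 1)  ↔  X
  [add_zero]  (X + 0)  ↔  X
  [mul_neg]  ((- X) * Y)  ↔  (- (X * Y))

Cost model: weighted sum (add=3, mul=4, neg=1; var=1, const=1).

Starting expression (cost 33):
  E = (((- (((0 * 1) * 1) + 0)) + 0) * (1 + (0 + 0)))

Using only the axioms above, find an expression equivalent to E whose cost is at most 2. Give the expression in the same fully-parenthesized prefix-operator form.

(- 0)   [cost 2]

1. [add_zero →] ((- (((0 * 1) * 1) + 0)) + 0)  →  (- (((0 * 1) * 1) + 0));  E = ((- (((0 * 1) * 1) + 0)) * (1 + (0 + 0)))
2. [mul_one →] ((0 * 1) * 1)  →  (0 * 1);  E = ((- ((0 * 1) + 0)) * (1 + (0 + 0)))
3. [add_zero →] (0 + 0)  →  0;  E = ((- ((0 * 1) + 0)) * (1 + 0))
4. [add_zero →] (1 + 0)  →  1;  E = ((- ((0 * 1) + 0)) * 1)
5. [mul_one →] (0 * 1)  →  0;  E = ((- (0 + 0)) * 1)
6. [mul_one →] ((- (0 + 0)) * 1)  →  (- (0 + 0))
7. [add_zero →] (0 + 0)  →  0;  cost 2 ≤ 2, done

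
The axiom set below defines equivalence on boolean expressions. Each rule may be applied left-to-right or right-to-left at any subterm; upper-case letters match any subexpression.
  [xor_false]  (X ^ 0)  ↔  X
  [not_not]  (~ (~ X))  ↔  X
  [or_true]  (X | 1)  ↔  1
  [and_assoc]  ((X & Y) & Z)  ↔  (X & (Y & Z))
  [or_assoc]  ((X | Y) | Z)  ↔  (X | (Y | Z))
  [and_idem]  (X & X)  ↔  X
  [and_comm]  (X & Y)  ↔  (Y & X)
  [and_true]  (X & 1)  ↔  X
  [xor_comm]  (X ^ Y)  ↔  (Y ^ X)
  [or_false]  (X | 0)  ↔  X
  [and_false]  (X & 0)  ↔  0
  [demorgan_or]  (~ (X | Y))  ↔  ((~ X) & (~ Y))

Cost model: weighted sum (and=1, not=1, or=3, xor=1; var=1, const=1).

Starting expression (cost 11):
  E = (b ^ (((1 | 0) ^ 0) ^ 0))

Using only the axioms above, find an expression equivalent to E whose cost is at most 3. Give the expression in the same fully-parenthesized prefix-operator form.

(b ^ 1)   [cost 3]

step 1: or_false (→) rewrites (1 | 0) into 1, now (b ^ ((1 ^ 0) ^ 0))
step 2: xor_false (→) rewrites (1 ^ 0) into 1, now (b ^ (1 ^ 0))
step 3: xor_false (→) rewrites (1 ^ 0) into 1, reaching cost 3 (bound 3)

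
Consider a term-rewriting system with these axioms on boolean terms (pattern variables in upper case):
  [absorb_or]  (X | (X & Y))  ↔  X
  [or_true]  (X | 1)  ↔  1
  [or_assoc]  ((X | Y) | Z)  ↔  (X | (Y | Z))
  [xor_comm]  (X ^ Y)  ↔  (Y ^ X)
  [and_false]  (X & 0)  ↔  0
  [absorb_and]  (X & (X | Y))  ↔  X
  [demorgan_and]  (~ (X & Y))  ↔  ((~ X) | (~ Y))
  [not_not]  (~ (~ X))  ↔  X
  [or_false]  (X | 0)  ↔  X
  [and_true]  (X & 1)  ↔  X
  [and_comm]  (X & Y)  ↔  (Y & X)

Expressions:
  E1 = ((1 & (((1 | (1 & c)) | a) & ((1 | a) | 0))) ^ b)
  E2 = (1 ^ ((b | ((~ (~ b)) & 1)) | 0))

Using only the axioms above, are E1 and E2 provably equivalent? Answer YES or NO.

YES

1. [absorb_or →] (1 | (1 & c))  →  1;  E1 = ((1 & ((1 | a) & ((1 | a) | 0))) ^ b)
2. [absorb_and →] ((1 | a) & ((1 | a) | 0))  →  (1 | a);  E1 = ((1 & (1 | a)) ^ b)
3. [absorb_and →] (1 & (1 | a))  →  1;  E1 = (1 ^ b)
4. [absorb_or ←] b  →  (b | (b & 1));  E1 = (1 ^ (b | (b & 1)))
5. [not_not ←] b  →  (~ (~ b));  E1 = (1 ^ (b | ((~ (~ b)) & 1)))
6. [or_false ←] (b | ((~ (~ b)) & 1))  →  ((b | ((~ (~ b)) & 1)) | 0);  this is E2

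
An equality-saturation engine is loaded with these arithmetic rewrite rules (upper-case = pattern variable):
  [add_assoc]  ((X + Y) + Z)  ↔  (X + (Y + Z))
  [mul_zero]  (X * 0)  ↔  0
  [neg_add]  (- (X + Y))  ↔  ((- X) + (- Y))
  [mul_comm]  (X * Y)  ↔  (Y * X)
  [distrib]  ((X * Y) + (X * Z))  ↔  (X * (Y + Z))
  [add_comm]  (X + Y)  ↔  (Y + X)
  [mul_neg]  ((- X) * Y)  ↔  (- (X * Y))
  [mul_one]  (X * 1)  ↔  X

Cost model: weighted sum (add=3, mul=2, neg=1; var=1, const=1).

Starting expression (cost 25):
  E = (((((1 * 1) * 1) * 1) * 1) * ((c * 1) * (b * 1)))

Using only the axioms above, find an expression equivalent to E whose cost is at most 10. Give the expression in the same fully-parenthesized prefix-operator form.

step 1: mul_one (→) rewrites ((((1 * 1) * 1) * 1) * 1) into (((1 * 1) * 1) * 1), now ((((1 * 1) * 1) * 1) * ((c * 1) * (b * 1)))
step 2: mul_one (→) rewrites (1 * 1) into 1, now (((1 * 1) * 1) * ((c * 1) * (b * 1)))
step 3: mul_one (→) rewrites (1 * 1) into 1, now ((1 * 1) * ((c * 1) * (b * 1)))
step 4: mul_one (→) rewrites (c * 1) into c, now ((1 * 1) * (c * (b * 1)))
step 5: mul_one (→) rewrites (b * 1) into b, reaching cost 10 (bound 10)

((1 * 1) * (c * b))   [cost 10]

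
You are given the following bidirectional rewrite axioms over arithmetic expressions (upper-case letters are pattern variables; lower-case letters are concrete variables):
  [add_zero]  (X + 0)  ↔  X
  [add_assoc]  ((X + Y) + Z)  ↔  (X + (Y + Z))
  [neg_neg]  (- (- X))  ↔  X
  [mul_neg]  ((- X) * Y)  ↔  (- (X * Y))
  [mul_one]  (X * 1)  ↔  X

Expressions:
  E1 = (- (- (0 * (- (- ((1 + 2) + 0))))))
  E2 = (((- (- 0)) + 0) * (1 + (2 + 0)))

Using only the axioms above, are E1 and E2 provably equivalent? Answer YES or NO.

(1) ((1 + 2) + 0)  =[add_zero →]=  (1 + 2)    ⊢ (- (- (0 * (- (- (1 + 2))))))
(2) (- (- (1 + 2)))  =[neg_neg →]=  (1 + 2)    ⊢ (- (- (0 * (1 + 2))))
(3) (- (- (0 * (1 + 2))))  =[neg_neg →]=  (0 * (1 + 2))
(4) 0  =[neg_neg ←]=  (- (- 0))    ⊢ ((- (- 0)) * (1 + 2))
(5) 2  =[add_zero ←]=  (2 + 0)    ⊢ ((- (- 0)) * (1 + (2 + 0)))
(6) (- (- 0))  =[add_zero ←]=  ((- (- 0)) + 0)    ⊢ E2

YES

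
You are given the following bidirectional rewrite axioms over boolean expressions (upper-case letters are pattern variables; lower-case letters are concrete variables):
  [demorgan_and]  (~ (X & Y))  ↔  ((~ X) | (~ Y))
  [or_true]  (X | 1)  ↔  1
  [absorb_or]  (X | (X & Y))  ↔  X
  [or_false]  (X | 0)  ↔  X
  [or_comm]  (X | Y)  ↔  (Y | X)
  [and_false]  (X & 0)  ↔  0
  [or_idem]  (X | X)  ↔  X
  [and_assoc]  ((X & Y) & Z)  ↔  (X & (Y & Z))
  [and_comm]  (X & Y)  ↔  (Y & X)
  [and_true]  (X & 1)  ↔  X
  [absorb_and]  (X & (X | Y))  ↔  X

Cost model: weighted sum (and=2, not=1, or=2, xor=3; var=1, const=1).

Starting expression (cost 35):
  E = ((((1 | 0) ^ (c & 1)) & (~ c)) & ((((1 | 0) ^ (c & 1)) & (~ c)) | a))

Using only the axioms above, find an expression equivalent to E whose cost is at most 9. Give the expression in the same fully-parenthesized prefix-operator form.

(1) ((((1 | 0) ^ (c & 1)) & (~ c)) & ((((1 | 0) ^ (c & 1)) & (~ c)) | a))  =[absorb_and →]=  (((1 | 0) ^ (c & 1)) & (~ c))
(2) (c & 1)  =[and_true →]=  c    ⊢ (((1 | 0) ^ c) & (~ c))
(3) (1 | 0)  =[or_false →]=  1    ⊢ cost 9, within 9

((1 ^ c) & (~ c))   [cost 9]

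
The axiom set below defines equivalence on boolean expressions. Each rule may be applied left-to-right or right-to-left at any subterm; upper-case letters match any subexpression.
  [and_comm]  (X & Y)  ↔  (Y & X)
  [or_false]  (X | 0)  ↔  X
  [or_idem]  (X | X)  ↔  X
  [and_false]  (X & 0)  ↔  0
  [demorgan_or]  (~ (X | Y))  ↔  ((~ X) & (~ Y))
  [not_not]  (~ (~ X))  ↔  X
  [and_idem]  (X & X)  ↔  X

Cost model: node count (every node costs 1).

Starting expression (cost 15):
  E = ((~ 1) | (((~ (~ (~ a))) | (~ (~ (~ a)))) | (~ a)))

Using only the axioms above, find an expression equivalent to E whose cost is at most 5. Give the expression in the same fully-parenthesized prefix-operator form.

step 1: or_idem (→) rewrites ((~ (~ (~ a))) | (~ (~ (~ a)))) into (~ (~ (~ a))), now ((~ 1) | ((~ (~ (~ a))) | (~ a)))
step 2: not_not (→) rewrites (~ (~ (~ a))) into (~ a), now ((~ 1) | ((~ a) | (~ a)))
step 3: or_idem (→) rewrites ((~ a) | (~ a)) into (~ a), reaching cost 5 (bound 5)

((~ 1) | (~ a))   [cost 5]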